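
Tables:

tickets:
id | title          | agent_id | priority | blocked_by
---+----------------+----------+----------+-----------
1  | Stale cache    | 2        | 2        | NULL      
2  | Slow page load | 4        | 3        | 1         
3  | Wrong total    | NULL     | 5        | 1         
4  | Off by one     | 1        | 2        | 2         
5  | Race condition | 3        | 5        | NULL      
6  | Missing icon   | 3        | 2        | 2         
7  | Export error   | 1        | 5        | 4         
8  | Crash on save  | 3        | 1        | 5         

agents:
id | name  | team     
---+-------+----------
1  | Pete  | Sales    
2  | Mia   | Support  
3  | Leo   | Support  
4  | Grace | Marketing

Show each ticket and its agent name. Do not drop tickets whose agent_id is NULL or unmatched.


LEFT JOIN keeps every row from tickets (the left table); where agent_id has no match in agents, the agent columns become NULL. Walk through each ticket:
  - ticket 1 (Stale cache): agent_id=2 -> matches Mia
  - ticket 2 (Slow page load): agent_id=4 -> matches Grace
  - ticket 3 (Wrong total): agent_id=NULL, no match -> kept with NULL
  - ticket 4 (Off by one): agent_id=1 -> matches Pete
  - ticket 5 (Race condition): agent_id=3 -> matches Leo
  - ticket 6 (Missing icon): agent_id=3 -> matches Leo
  - ticket 7 (Export error): agent_id=1 -> matches Pete
  - ticket 8 (Crash on save): agent_id=3 -> matches Leo
All 8 rows appear; 1 has NULL agent.

SQL:
SELECT a.title, b.name AS agent
FROM tickets a
LEFT JOIN agents b ON a.agent_id = b.id

Result:
title          | agent
---------------+------
Stale cache    | Mia  
Slow page load | Grace
Wrong total    | NULL 
Off by one     | Pete 
Race condition | Leo  
Missing icon   | Leo  
Export error   | Pete 
Crash on save  | Leo  


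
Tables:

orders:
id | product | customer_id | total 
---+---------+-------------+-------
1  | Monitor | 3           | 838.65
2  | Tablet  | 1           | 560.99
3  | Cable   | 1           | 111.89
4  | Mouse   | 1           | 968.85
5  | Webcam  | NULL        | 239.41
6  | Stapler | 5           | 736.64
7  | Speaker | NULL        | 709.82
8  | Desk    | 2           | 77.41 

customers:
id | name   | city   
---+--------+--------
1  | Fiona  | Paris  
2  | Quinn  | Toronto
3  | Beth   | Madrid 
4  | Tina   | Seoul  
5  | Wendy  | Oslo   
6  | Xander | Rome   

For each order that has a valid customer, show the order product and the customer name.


INNER JOIN keeps only orders rows whose customer_id matches an id in customers. Walk through each order:
  - order 1 (Monitor): customer_id=3 -> matches Beth
  - order 2 (Tablet): customer_id=1 -> matches Fiona
  - order 3 (Cable): customer_id=1 -> matches Fiona
  - order 4 (Mouse): customer_id=1 -> matches Fiona
  - order 5 (Webcam): customer_id=NULL, no match -> dropped
  - order 6 (Stapler): customer_id=5 -> matches Wendy
  - order 7 (Speaker): customer_id=NULL, no match -> dropped
  - order 8 (Desk): customer_id=2 -> matches Quinn
So 2 of 8 rows are dropped.

SQL:
SELECT a.product, b.name AS customer
FROM orders a
INNER JOIN customers b ON a.customer_id = b.id

Result:
product | customer
--------+---------
Monitor | Beth    
Tablet  | Fiona   
Cable   | Fiona   
Mouse   | Fiona   
Stapler | Wendy   
Desk    | Quinn   


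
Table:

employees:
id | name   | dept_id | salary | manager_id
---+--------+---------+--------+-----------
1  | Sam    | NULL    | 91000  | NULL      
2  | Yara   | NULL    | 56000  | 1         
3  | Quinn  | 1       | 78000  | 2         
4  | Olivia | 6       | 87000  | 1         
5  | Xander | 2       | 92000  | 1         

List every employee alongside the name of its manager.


This is a self-join: employees is joined to a second copy of itself, matching each row's manager_id to another row's id. Use LEFT JOIN so rows with manager_id=NULL are kept.
  - employee 1 (Sam): manager_id=NULL -> NULL
  - employee 2 (Yara): manager_id=1 -> Sam
  - employee 3 (Quinn): manager_id=2 -> Yara
  - employee 4 (Olivia): manager_id=1 -> Sam
  - employee 5 (Xander): manager_id=1 -> Sam

SQL:
SELECT a.name AS item, b.name AS manager
FROM employees a
LEFT JOIN employees b ON a.manager_id = b.id

Result:
item   | manager
-------+--------
Sam    | NULL   
Yara   | Sam    
Quinn  | Yara   
Olivia | Sam    
Xander | Sam    


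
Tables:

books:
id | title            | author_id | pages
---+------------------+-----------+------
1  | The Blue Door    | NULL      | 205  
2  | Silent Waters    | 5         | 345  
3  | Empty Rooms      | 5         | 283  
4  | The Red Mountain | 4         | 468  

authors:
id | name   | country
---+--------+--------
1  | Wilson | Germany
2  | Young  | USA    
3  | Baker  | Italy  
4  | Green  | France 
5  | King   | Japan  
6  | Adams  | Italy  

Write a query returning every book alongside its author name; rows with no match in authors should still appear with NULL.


LEFT JOIN keeps every row from books (the left table); where author_id has no match in authors, the author columns become NULL. Walk through each book:
  - book 1 (The Blue Door): author_id=NULL, no match -> kept with NULL
  - book 2 (Silent Waters): author_id=5 -> matches King
  - book 3 (Empty Rooms): author_id=5 -> matches King
  - book 4 (The Red Mountain): author_id=4 -> matches Green
All 4 rows appear; 1 has NULL author.

SQL:
SELECT a.title, b.name AS author
FROM books a
LEFT JOIN authors b ON a.author_id = b.id

Result:
title            | author
-----------------+-------
The Blue Door    | NULL  
Silent Waters    | King  
Empty Rooms      | King  
The Red Mountain | Green 


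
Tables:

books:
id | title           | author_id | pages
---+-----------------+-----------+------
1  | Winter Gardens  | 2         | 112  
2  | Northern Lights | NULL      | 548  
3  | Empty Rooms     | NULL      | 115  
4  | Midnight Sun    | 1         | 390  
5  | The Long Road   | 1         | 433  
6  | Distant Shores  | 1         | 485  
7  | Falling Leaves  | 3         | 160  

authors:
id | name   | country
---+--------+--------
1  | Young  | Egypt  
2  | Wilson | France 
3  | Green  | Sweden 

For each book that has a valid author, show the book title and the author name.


INNER JOIN keeps only books rows whose author_id matches an id in authors. Walk through each book:
  - book 1 (Winter Gardens): author_id=2 -> matches Wilson
  - book 2 (Northern Lights): author_id=NULL, no match -> dropped
  - book 3 (Empty Rooms): author_id=NULL, no match -> dropped
  - book 4 (Midnight Sun): author_id=1 -> matches Young
  - book 5 (The Long Road): author_id=1 -> matches Young
  - book 6 (Distant Shores): author_id=1 -> matches Young
  - book 7 (Falling Leaves): author_id=3 -> matches Green
So 2 of 7 rows are dropped.

SQL:
SELECT a.title, b.name AS author
FROM books a
INNER JOIN authors b ON a.author_id = b.id

Result:
title          | author
---------------+-------
Winter Gardens | Wilson
Midnight Sun   | Young 
The Long Road  | Young 
Distant Shores | Young 
Falling Leaves | Green 


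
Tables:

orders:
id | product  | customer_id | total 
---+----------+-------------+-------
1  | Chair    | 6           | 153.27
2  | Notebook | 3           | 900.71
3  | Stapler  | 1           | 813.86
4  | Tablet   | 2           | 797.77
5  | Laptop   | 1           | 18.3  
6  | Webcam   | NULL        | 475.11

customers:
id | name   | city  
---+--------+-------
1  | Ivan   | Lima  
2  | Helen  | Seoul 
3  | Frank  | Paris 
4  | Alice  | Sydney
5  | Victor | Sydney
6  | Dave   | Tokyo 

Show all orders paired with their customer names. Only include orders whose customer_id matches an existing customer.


INNER JOIN keeps only orders rows whose customer_id matches an id in customers. Walk through each order:
  - order 1 (Chair): customer_id=6 -> matches Dave
  - order 2 (Notebook): customer_id=3 -> matches Frank
  - order 3 (Stapler): customer_id=1 -> matches Ivan
  - order 4 (Tablet): customer_id=2 -> matches Helen
  - order 5 (Laptop): customer_id=1 -> matches Ivan
  - order 6 (Webcam): customer_id=NULL, no match -> dropped
So 1 of 6 rows is dropped.

SQL:
SELECT a.product, b.name AS customer
FROM orders a
INNER JOIN customers b ON a.customer_id = b.id

Result:
product  | customer
---------+---------
Chair    | Dave    
Notebook | Frank   
Stapler  | Ivan    
Tablet   | Helen   
Laptop   | Ivan    


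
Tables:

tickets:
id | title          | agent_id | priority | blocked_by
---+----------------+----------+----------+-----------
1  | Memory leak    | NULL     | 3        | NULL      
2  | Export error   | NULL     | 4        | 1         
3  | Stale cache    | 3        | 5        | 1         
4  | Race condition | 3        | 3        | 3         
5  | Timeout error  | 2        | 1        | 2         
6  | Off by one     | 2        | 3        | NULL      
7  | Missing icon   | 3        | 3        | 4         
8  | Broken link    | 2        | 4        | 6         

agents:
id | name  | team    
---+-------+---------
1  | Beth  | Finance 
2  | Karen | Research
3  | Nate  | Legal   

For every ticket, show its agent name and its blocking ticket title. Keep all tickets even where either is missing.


Two LEFT JOINs from the same base table tickets: one to agents via agent_id, one to tickets itself via blocked_by. Both are LEFT so every ticket is preserved.
Match against agents:
  - ticket 1 (Memory leak): agent_id=NULL, no match -> kept with NULL
  - ticket 2 (Export error): agent_id=NULL, no match -> kept with NULL
  - ticket 3 (Stale cache): agent_id=3 -> matches Nate
  - ticket 4 (Race condition): agent_id=3 -> matches Nate
  - ticket 5 (Timeout error): agent_id=2 -> matches Karen
  - ticket 6 (Off by one): agent_id=2 -> matches Karen
  - ticket 7 (Missing icon): agent_id=3 -> matches Nate
  - ticket 8 (Broken link): agent_id=2 -> matches Karen
Match against tickets (self):
  - ticket 1 (Memory leak): blocked_by=NULL -> NULL
  - ticket 2 (Export error): blocked_by=1 -> Memory leak
  - ticket 3 (Stale cache): blocked_by=1 -> Memory leak
  - ticket 4 (Race condition): blocked_by=3 -> Stale cache
  - ticket 5 (Timeout error): blocked_by=2 -> Export error
  - ticket 6 (Off by one): blocked_by=NULL -> NULL
  - ticket 7 (Missing icon): blocked_by=4 -> Race condition
  - ticket 8 (Broken link): blocked_by=6 -> Off by one

SQL:
SELECT a.title, b.name AS agent, c.title AS blocked_by
FROM tickets a
LEFT JOIN agents b ON a.agent_id = b.id
LEFT JOIN tickets c ON a.blocked_by = c.id

Result:
title          | agent | blocked_by    
---------------+-------+---------------
Memory leak    | NULL  | NULL          
Export error   | NULL  | Memory leak   
Stale cache    | Nate  | Memory leak   
Race condition | Nate  | Stale cache   
Timeout error  | Karen | Export error  
Off by one     | Karen | NULL          
Missing icon   | Nate  | Race condition
Broken link    | Karen | Off by one    


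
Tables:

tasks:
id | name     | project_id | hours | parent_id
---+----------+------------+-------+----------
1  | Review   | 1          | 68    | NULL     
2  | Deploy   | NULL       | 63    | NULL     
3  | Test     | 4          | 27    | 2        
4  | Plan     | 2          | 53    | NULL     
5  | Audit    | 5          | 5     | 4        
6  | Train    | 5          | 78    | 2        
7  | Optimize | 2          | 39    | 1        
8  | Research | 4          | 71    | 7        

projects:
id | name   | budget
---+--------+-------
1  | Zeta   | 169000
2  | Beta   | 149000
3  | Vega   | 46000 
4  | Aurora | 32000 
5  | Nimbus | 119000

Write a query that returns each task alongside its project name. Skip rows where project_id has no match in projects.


INNER JOIN keeps only tasks rows whose project_id matches an id in projects. Walk through each task:
  - task 1 (Review): project_id=1 -> matches Zeta
  - task 2 (Deploy): project_id=NULL, no match -> dropped
  - task 3 (Test): project_id=4 -> matches Aurora
  - task 4 (Plan): project_id=2 -> matches Beta
  - task 5 (Audit): project_id=5 -> matches Nimbus
  - task 6 (Train): project_id=5 -> matches Nimbus
  - task 7 (Optimize): project_id=2 -> matches Beta
  - task 8 (Research): project_id=4 -> matches Aurora
So 1 of 8 rows is dropped.

SQL:
SELECT a.name, b.name AS project
FROM tasks a
INNER JOIN projects b ON a.project_id = b.id

Result:
name     | project
---------+--------
Review   | Zeta   
Test     | Aurora 
Plan     | Beta   
Audit    | Nimbus 
Train    | Nimbus 
Optimize | Beta   
Research | Aurora 


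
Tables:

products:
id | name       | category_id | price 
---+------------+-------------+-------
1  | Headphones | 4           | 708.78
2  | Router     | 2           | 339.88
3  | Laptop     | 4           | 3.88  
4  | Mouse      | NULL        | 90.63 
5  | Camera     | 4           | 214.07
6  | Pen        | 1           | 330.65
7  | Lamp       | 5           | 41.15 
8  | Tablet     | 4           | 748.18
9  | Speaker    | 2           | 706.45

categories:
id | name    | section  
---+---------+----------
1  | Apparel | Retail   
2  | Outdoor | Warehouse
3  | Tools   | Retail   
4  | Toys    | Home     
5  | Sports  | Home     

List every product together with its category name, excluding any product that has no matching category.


INNER JOIN keeps only products rows whose category_id matches an id in categories. Walk through each product:
  - product 1 (Headphones): category_id=4 -> matches Toys
  - product 2 (Router): category_id=2 -> matches Outdoor
  - product 3 (Laptop): category_id=4 -> matches Toys
  - product 4 (Mouse): category_id=NULL, no match -> dropped
  - product 5 (Camera): category_id=4 -> matches Toys
  - product 6 (Pen): category_id=1 -> matches Apparel
  - product 7 (Lamp): category_id=5 -> matches Sports
  - product 8 (Tablet): category_id=4 -> matches Toys
  - product 9 (Speaker): category_id=2 -> matches Outdoor
So 1 of 9 rows is dropped.

SQL:
SELECT a.name, b.name AS category
FROM products a
INNER JOIN categories b ON a.category_id = b.id

Result:
name       | category
-----------+---------
Headphones | Toys    
Router     | Outdoor 
Laptop     | Toys    
Camera     | Toys    
Pen        | Apparel 
Lamp       | Sports  
Tablet     | Toys    
Speaker    | Outdoor 


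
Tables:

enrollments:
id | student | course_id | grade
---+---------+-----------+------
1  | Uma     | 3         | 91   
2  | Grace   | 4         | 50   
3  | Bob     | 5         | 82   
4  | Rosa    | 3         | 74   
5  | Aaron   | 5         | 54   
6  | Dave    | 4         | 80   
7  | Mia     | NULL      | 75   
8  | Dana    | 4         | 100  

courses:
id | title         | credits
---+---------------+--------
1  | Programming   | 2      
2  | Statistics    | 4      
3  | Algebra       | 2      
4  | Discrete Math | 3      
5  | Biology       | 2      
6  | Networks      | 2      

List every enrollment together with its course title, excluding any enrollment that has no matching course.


INNER JOIN keeps only enrollments rows whose course_id matches an id in courses. Walk through each enrollment:
  - enrollment 1 (Uma): course_id=3 -> matches Algebra
  - enrollment 2 (Grace): course_id=4 -> matches Discrete Math
  - enrollment 3 (Bob): course_id=5 -> matches Biology
  - enrollment 4 (Rosa): course_id=3 -> matches Algebra
  - enrollment 5 (Aaron): course_id=5 -> matches Biology
  - enrollment 6 (Dave): course_id=4 -> matches Discrete Math
  - enrollment 7 (Mia): course_id=NULL, no match -> dropped
  - enrollment 8 (Dana): course_id=4 -> matches Discrete Math
So 1 of 8 rows is dropped.

SQL:
SELECT a.student, b.title AS course
FROM enrollments a
INNER JOIN courses b ON a.course_id = b.id

Result:
student | course       
--------+--------------
Uma     | Algebra      
Grace   | Discrete Math
Bob     | Biology      
Rosa    | Algebra      
Aaron   | Biology      
Dave    | Discrete Math
Dana    | Discrete Math


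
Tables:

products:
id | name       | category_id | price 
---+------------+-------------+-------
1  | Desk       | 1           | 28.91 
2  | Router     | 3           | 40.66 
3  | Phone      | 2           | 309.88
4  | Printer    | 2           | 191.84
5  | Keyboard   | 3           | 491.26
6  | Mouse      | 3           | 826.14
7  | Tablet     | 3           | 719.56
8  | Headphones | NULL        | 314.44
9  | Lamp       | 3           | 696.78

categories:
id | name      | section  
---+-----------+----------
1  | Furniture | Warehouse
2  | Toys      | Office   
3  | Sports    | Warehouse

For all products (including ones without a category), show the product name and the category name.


LEFT JOIN keeps every row from products (the left table); where category_id has no match in categories, the category columns become NULL. Walk through each product:
  - product 1 (Desk): category_id=1 -> matches Furniture
  - product 2 (Router): category_id=3 -> matches Sports
  - product 3 (Phone): category_id=2 -> matches Toys
  - product 4 (Printer): category_id=2 -> matches Toys
  - product 5 (Keyboard): category_id=3 -> matches Sports
  - product 6 (Mouse): category_id=3 -> matches Sports
  - product 7 (Tablet): category_id=3 -> matches Sports
  - product 8 (Headphones): category_id=NULL, no match -> kept with NULL
  - product 9 (Lamp): category_id=3 -> matches Sports
All 9 rows appear; 1 has NULL category.

SQL:
SELECT a.name, b.name AS category
FROM products a
LEFT JOIN categories b ON a.category_id = b.id

Result:
name       | category 
-----------+----------
Desk       | Furniture
Router     | Sports   
Phone      | Toys     
Printer    | Toys     
Keyboard   | Sports   
Mouse      | Sports   
Tablet     | Sports   
Headphones | NULL     
Lamp       | Sports   


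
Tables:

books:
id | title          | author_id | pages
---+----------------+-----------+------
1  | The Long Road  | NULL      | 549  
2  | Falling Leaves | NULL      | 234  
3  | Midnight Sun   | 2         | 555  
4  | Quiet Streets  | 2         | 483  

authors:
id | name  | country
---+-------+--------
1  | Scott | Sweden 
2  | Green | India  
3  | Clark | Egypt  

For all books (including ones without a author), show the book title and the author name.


LEFT JOIN keeps every row from books (the left table); where author_id has no match in authors, the author columns become NULL. Walk through each book:
  - book 1 (The Long Road): author_id=NULL, no match -> kept with NULL
  - book 2 (Falling Leaves): author_id=NULL, no match -> kept with NULL
  - book 3 (Midnight Sun): author_id=2 -> matches Green
  - book 4 (Quiet Streets): author_id=2 -> matches Green
All 4 rows appear; 2 have NULL author.

SQL:
SELECT a.title, b.name AS author
FROM books a
LEFT JOIN authors b ON a.author_id = b.id

Result:
title          | author
---------------+-------
The Long Road  | NULL  
Falling Leaves | NULL  
Midnight Sun   | Green 
Quiet Streets  | Green 


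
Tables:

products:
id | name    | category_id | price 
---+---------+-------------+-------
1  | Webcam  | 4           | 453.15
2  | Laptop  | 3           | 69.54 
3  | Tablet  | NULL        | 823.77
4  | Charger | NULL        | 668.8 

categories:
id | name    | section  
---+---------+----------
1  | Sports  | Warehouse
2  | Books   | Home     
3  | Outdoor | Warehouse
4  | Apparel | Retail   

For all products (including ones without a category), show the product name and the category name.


LEFT JOIN keeps every row from products (the left table); where category_id has no match in categories, the category columns become NULL. Walk through each product:
  - product 1 (Webcam): category_id=4 -> matches Apparel
  - product 2 (Laptop): category_id=3 -> matches Outdoor
  - product 3 (Tablet): category_id=NULL, no match -> kept with NULL
  - product 4 (Charger): category_id=NULL, no match -> kept with NULL
All 4 rows appear; 2 have NULL category.

SQL:
SELECT a.name, b.name AS category
FROM products a
LEFT JOIN categories b ON a.category_id = b.id

Result:
name    | category
--------+---------
Webcam  | Apparel 
Laptop  | Outdoor 
Tablet  | NULL    
Charger | NULL    


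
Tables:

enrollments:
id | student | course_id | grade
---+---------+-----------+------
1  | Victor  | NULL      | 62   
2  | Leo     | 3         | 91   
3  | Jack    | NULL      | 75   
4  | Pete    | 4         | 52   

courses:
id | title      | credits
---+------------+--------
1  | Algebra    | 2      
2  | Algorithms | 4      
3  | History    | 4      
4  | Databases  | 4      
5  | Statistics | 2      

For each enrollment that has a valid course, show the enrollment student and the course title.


INNER JOIN keeps only enrollments rows whose course_id matches an id in courses. Walk through each enrollment:
  - enrollment 1 (Victor): course_id=NULL, no match -> dropped
  - enrollment 2 (Leo): course_id=3 -> matches History
  - enrollment 3 (Jack): course_id=NULL, no match -> dropped
  - enrollment 4 (Pete): course_id=4 -> matches Databases
So 2 of 4 rows are dropped.

SQL:
SELECT a.student, b.title AS course
FROM enrollments a
INNER JOIN courses b ON a.course_id = b.id

Result:
student | course   
--------+----------
Leo     | History  
Pete    | Databases


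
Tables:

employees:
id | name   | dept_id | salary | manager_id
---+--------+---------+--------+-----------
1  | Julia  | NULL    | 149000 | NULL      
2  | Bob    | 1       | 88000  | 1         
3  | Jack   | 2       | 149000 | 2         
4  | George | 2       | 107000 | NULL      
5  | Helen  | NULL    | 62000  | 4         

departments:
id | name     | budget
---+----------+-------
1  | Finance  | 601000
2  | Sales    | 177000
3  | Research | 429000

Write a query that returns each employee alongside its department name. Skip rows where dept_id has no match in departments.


INNER JOIN keeps only employees rows whose dept_id matches an id in departments. Walk through each employee:
  - employee 1 (Julia): dept_id=NULL, no match -> dropped
  - employee 2 (Bob): dept_id=1 -> matches Finance
  - employee 3 (Jack): dept_id=2 -> matches Sales
  - employee 4 (George): dept_id=2 -> matches Sales
  - employee 5 (Helen): dept_id=NULL, no match -> dropped
So 2 of 5 rows are dropped.

SQL:
SELECT a.name, b.name AS department
FROM employees a
INNER JOIN departments b ON a.dept_id = b.id

Result:
name   | department
-------+-----------
Bob    | Finance   
Jack   | Sales     
George | Sales     


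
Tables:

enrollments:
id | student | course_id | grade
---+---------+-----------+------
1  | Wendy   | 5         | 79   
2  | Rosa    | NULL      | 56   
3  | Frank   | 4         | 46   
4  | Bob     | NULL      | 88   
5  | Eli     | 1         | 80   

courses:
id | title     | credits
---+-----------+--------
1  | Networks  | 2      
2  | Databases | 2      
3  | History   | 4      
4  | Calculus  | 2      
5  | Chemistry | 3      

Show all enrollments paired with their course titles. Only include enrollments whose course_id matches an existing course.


INNER JOIN keeps only enrollments rows whose course_id matches an id in courses. Walk through each enrollment:
  - enrollment 1 (Wendy): course_id=5 -> matches Chemistry
  - enrollment 2 (Rosa): course_id=NULL, no match -> dropped
  - enrollment 3 (Frank): course_id=4 -> matches Calculus
  - enrollment 4 (Bob): course_id=NULL, no match -> dropped
  - enrollment 5 (Eli): course_id=1 -> matches Networks
So 2 of 5 rows are dropped.

SQL:
SELECT a.student, b.title AS course
FROM enrollments a
INNER JOIN courses b ON a.course_id = b.id

Result:
student | course   
--------+----------
Wendy   | Chemistry
Frank   | Calculus 
Eli     | Networks 


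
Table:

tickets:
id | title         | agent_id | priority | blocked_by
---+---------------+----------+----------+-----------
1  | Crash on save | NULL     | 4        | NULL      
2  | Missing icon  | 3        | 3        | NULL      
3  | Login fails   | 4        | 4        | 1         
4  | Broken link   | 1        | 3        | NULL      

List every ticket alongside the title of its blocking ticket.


This is a self-join: tickets is joined to a second copy of itself, matching each row's blocked_by to another row's id. Use LEFT JOIN so rows with blocked_by=NULL are kept.
  - ticket 1 (Crash on save): blocked_by=NULL -> NULL
  - ticket 2 (Missing icon): blocked_by=NULL -> NULL
  - ticket 3 (Login fails): blocked_by=1 -> Crash on save
  - ticket 4 (Broken link): blocked_by=NULL -> NULL

SQL:
SELECT a.title AS item, b.title AS blocked_by
FROM tickets a
LEFT JOIN tickets b ON a.blocked_by = b.id

Result:
item          | blocked_by   
--------------+--------------
Crash on save | NULL         
Missing icon  | NULL         
Login fails   | Crash on save
Broken link   | NULL         


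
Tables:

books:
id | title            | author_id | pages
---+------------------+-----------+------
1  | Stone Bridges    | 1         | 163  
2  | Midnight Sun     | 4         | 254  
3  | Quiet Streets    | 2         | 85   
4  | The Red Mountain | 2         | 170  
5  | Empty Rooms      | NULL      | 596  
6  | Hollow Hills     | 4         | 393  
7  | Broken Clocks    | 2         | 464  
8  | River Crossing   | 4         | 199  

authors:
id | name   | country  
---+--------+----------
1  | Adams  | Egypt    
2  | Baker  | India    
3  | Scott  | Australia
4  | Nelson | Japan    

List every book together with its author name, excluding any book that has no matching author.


INNER JOIN keeps only books rows whose author_id matches an id in authors. Walk through each book:
  - book 1 (Stone Bridges): author_id=1 -> matches Adams
  - book 2 (Midnight Sun): author_id=4 -> matches Nelson
  - book 3 (Quiet Streets): author_id=2 -> matches Baker
  - book 4 (The Red Mountain): author_id=2 -> matches Baker
  - book 5 (Empty Rooms): author_id=NULL, no match -> dropped
  - book 6 (Hollow Hills): author_id=4 -> matches Nelson
  - book 7 (Broken Clocks): author_id=2 -> matches Baker
  - book 8 (River Crossing): author_id=4 -> matches Nelson
So 1 of 8 rows is dropped.

SQL:
SELECT a.title, b.name AS author
FROM books a
INNER JOIN authors b ON a.author_id = b.id

Result:
title            | author
-----------------+-------
Stone Bridges    | Adams 
Midnight Sun     | Nelson
Quiet Streets    | Baker 
The Red Mountain | Baker 
Hollow Hills     | Nelson
Broken Clocks    | Baker 
River Crossing   | Nelson


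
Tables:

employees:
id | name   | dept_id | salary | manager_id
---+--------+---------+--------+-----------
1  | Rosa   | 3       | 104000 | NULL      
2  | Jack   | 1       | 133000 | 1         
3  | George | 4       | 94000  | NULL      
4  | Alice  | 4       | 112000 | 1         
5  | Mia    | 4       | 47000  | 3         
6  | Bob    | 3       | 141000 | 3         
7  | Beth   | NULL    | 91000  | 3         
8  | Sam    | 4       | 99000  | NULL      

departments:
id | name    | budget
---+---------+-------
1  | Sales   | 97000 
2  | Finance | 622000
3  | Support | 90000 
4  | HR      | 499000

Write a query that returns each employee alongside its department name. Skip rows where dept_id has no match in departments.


INNER JOIN keeps only employees rows whose dept_id matches an id in departments. Walk through each employee:
  - employee 1 (Rosa): dept_id=3 -> matches Support
  - employee 2 (Jack): dept_id=1 -> matches Sales
  - employee 3 (George): dept_id=4 -> matches HR
  - employee 4 (Alice): dept_id=4 -> matches HR
  - employee 5 (Mia): dept_id=4 -> matches HR
  - employee 6 (Bob): dept_id=3 -> matches Support
  - employee 7 (Beth): dept_id=NULL, no match -> dropped
  - employee 8 (Sam): dept_id=4 -> matches HR
So 1 of 8 rows is dropped.

SQL:
SELECT a.name, b.name AS department
FROM employees a
INNER JOIN departments b ON a.dept_id = b.id

Result:
name   | department
-------+-----------
Rosa   | Support   
Jack   | Sales     
George | HR        
Alice  | HR        
Mia    | HR        
Bob    | Support   
Sam    | HR        


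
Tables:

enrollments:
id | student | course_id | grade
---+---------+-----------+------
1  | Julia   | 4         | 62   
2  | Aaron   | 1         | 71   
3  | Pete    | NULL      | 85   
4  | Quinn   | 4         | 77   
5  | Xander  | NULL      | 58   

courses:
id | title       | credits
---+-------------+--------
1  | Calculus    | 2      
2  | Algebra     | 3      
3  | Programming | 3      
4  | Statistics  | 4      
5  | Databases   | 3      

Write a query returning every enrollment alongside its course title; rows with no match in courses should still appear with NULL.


LEFT JOIN keeps every row from enrollments (the left table); where course_id has no match in courses, the course columns become NULL. Walk through each enrollment:
  - enrollment 1 (Julia): course_id=4 -> matches Statistics
  - enrollment 2 (Aaron): course_id=1 -> matches Calculus
  - enrollment 3 (Pete): course_id=NULL, no match -> kept with NULL
  - enrollment 4 (Quinn): course_id=4 -> matches Statistics
  - enrollment 5 (Xander): course_id=NULL, no match -> kept with NULL
All 5 rows appear; 2 have NULL course.

SQL:
SELECT a.student, b.title AS course
FROM enrollments a
LEFT JOIN courses b ON a.course_id = b.id

Result:
student | course    
--------+-----------
Julia   | Statistics
Aaron   | Calculus  
Pete    | NULL      
Quinn   | Statistics
Xander  | NULL      


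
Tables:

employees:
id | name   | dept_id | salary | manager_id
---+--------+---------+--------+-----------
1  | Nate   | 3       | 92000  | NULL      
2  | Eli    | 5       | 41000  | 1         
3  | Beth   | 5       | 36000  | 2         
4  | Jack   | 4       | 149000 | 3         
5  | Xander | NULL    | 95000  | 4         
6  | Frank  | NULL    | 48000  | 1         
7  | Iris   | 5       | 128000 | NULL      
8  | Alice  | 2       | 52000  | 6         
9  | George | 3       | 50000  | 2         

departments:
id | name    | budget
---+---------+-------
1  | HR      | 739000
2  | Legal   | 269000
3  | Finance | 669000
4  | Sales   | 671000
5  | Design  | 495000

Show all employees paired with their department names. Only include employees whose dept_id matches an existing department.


INNER JOIN keeps only employees rows whose dept_id matches an id in departments. Walk through each employee:
  - employee 1 (Nate): dept_id=3 -> matches Finance
  - employee 2 (Eli): dept_id=5 -> matches Design
  - employee 3 (Beth): dept_id=5 -> matches Design
  - employee 4 (Jack): dept_id=4 -> matches Sales
  - employee 5 (Xander): dept_id=NULL, no match -> dropped
  - employee 6 (Frank): dept_id=NULL, no match -> dropped
  - employee 7 (Iris): dept_id=5 -> matches Design
  - employee 8 (Alice): dept_id=2 -> matches Legal
  - employee 9 (George): dept_id=3 -> matches Finance
So 2 of 9 rows are dropped.

SQL:
SELECT a.name, b.name AS department
FROM employees a
INNER JOIN departments b ON a.dept_id = b.id

Result:
name   | department
-------+-----------
Nate   | Finance   
Eli    | Design    
Beth   | Design    
Jack   | Sales     
Iris   | Design    
Alice  | Legal     
George | Finance   


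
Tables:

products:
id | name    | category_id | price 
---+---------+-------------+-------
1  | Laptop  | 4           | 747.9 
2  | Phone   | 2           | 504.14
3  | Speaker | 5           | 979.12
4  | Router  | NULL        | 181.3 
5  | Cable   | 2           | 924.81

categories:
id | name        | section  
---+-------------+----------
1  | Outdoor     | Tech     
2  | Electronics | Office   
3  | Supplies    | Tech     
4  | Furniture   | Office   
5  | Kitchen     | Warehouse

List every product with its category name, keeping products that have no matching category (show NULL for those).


LEFT JOIN keeps every row from products (the left table); where category_id has no match in categories, the category columns become NULL. Walk through each product:
  - product 1 (Laptop): category_id=4 -> matches Furniture
  - product 2 (Phone): category_id=2 -> matches Electronics
  - product 3 (Speaker): category_id=5 -> matches Kitchen
  - product 4 (Router): category_id=NULL, no match -> kept with NULL
  - product 5 (Cable): category_id=2 -> matches Electronics
All 5 rows appear; 1 has NULL category.

SQL:
SELECT a.name, b.name AS category
FROM products a
LEFT JOIN categories b ON a.category_id = b.id

Result:
name    | category   
--------+------------
Laptop  | Furniture  
Phone   | Electronics
Speaker | Kitchen    
Router  | NULL       
Cable   | Electronics


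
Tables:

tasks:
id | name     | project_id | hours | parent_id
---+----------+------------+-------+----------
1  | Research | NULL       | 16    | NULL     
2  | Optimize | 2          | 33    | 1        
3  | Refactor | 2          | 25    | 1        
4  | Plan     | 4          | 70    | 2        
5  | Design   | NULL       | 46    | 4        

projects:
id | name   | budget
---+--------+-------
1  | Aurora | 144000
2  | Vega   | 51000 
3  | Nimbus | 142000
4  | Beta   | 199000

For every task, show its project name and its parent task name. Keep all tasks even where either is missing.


Two LEFT JOINs from the same base table tasks: one to projects via project_id, one to tasks itself via parent_id. Both are LEFT so every task is preserved.
Match against projects:
  - task 1 (Research): project_id=NULL, no match -> kept with NULL
  - task 2 (Optimize): project_id=2 -> matches Vega
  - task 3 (Refactor): project_id=2 -> matches Vega
  - task 4 (Plan): project_id=4 -> matches Beta
  - task 5 (Design): project_id=NULL, no match -> kept with NULL
Match against tasks (self):
  - task 1 (Research): parent_id=NULL -> NULL
  - task 2 (Optimize): parent_id=1 -> Research
  - task 3 (Refactor): parent_id=1 -> Research
  - task 4 (Plan): parent_id=2 -> Optimize
  - task 5 (Design): parent_id=4 -> Plan

SQL:
SELECT a.name, b.name AS project, c.name AS parent
FROM tasks a
LEFT JOIN projects b ON a.project_id = b.id
LEFT JOIN tasks c ON a.parent_id = c.id

Result:
name     | project | parent  
---------+---------+---------
Research | NULL    | NULL    
Optimize | Vega    | Research
Refactor | Vega    | Research
Plan     | Beta    | Optimize
Design   | NULL    | Plan    


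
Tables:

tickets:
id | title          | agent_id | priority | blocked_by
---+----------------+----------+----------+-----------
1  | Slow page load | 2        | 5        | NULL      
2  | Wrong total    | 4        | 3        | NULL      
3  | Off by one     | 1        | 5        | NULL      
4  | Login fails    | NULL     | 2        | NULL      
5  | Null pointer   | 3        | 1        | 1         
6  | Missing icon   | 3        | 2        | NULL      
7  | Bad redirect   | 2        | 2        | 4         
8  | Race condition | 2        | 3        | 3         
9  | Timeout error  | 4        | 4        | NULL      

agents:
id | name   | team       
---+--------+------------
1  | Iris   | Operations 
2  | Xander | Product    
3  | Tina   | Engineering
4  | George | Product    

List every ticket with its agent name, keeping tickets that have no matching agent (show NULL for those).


LEFT JOIN keeps every row from tickets (the left table); where agent_id has no match in agents, the agent columns become NULL. Walk through each ticket:
  - ticket 1 (Slow page load): agent_id=2 -> matches Xander
  - ticket 2 (Wrong total): agent_id=4 -> matches George
  - ticket 3 (Off by one): agent_id=1 -> matches Iris
  - ticket 4 (Login fails): agent_id=NULL, no match -> kept with NULL
  - ticket 5 (Null pointer): agent_id=3 -> matches Tina
  - ticket 6 (Missing icon): agent_id=3 -> matches Tina
  - ticket 7 (Bad redirect): agent_id=2 -> matches Xander
  - ticket 8 (Race condition): agent_id=2 -> matches Xander
  - ticket 9 (Timeout error): agent_id=4 -> matches George
All 9 rows appear; 1 has NULL agent.

SQL:
SELECT a.title, b.name AS agent
FROM tickets a
LEFT JOIN agents b ON a.agent_id = b.id

Result:
title          | agent 
---------------+-------
Slow page load | Xander
Wrong total    | George
Off by one     | Iris  
Login fails    | NULL  
Null pointer   | Tina  
Missing icon   | Tina  
Bad redirect   | Xander
Race condition | Xander
Timeout error  | George


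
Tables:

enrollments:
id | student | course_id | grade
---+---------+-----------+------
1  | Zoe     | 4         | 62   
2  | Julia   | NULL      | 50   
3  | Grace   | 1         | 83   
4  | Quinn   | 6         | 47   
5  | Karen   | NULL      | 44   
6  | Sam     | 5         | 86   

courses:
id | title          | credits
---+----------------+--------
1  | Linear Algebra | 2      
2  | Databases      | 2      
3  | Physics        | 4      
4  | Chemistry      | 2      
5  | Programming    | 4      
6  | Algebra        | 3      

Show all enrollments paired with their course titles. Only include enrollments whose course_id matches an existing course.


INNER JOIN keeps only enrollments rows whose course_id matches an id in courses. Walk through each enrollment:
  - enrollment 1 (Zoe): course_id=4 -> matches Chemistry
  - enrollment 2 (Julia): course_id=NULL, no match -> dropped
  - enrollment 3 (Grace): course_id=1 -> matches Linear Algebra
  - enrollment 4 (Quinn): course_id=6 -> matches Algebra
  - enrollment 5 (Karen): course_id=NULL, no match -> dropped
  - enrollment 6 (Sam): course_id=5 -> matches Programming
So 2 of 6 rows are dropped.

SQL:
SELECT a.student, b.title AS course
FROM enrollments a
INNER JOIN courses b ON a.course_id = b.id

Result:
student | course        
--------+---------------
Zoe     | Chemistry     
Grace   | Linear Algebra
Quinn   | Algebra       
Sam     | Programming   


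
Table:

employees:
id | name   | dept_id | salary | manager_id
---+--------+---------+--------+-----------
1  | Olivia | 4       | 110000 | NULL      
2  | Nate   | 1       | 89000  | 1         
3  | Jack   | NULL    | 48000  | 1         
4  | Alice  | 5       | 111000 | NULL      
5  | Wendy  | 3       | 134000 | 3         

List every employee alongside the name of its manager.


This is a self-join: employees is joined to a second copy of itself, matching each row's manager_id to another row's id. Use LEFT JOIN so rows with manager_id=NULL are kept.
  - employee 1 (Olivia): manager_id=NULL -> NULL
  - employee 2 (Nate): manager_id=1 -> Olivia
  - employee 3 (Jack): manager_id=1 -> Olivia
  - employee 4 (Alice): manager_id=NULL -> NULL
  - employee 5 (Wendy): manager_id=3 -> Jack

SQL:
SELECT a.name AS item, b.name AS manager
FROM employees a
LEFT JOIN employees b ON a.manager_id = b.id

Result:
item   | manager
-------+--------
Olivia | NULL   
Nate   | Olivia 
Jack   | Olivia 
Alice  | NULL   
Wendy  | Jack   


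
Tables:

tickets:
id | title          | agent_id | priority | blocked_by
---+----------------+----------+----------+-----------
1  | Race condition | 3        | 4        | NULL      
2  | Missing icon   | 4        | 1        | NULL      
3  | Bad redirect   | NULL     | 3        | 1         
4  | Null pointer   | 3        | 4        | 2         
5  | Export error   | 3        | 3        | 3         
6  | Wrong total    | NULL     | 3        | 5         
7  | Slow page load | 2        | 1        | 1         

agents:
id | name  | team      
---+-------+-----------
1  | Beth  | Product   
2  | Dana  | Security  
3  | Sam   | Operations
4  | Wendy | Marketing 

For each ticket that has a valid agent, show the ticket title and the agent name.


INNER JOIN keeps only tickets rows whose agent_id matches an id in agents. Walk through each ticket:
  - ticket 1 (Race condition): agent_id=3 -> matches Sam
  - ticket 2 (Missing icon): agent_id=4 -> matches Wendy
  - ticket 3 (Bad redirect): agent_id=NULL, no match -> dropped
  - ticket 4 (Null pointer): agent_id=3 -> matches Sam
  - ticket 5 (Export error): agent_id=3 -> matches Sam
  - ticket 6 (Wrong total): agent_id=NULL, no match -> dropped
  - ticket 7 (Slow page load): agent_id=2 -> matches Dana
So 2 of 7 rows are dropped.

SQL:
SELECT a.title, b.name AS agent
FROM tickets a
INNER JOIN agents b ON a.agent_id = b.id

Result:
title          | agent
---------------+------
Race condition | Sam  
Missing icon   | Wendy
Null pointer   | Sam  
Export error   | Sam  
Slow page load | Dana 


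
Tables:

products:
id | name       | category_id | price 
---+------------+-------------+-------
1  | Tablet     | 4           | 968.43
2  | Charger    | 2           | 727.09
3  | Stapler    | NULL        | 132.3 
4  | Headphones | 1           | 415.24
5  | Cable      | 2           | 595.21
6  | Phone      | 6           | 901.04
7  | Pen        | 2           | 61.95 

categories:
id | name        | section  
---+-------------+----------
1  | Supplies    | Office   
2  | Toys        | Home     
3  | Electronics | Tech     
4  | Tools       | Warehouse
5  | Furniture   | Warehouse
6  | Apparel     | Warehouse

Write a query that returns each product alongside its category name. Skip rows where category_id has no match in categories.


INNER JOIN keeps only products rows whose category_id matches an id in categories. Walk through each product:
  - product 1 (Tablet): category_id=4 -> matches Tools
  - product 2 (Charger): category_id=2 -> matches Toys
  - product 3 (Stapler): category_id=NULL, no match -> dropped
  - product 4 (Headphones): category_id=1 -> matches Supplies
  - product 5 (Cable): category_id=2 -> matches Toys
  - product 6 (Phone): category_id=6 -> matches Apparel
  - product 7 (Pen): category_id=2 -> matches Toys
So 1 of 7 rows is dropped.

SQL:
SELECT a.name, b.name AS category
FROM products a
INNER JOIN categories b ON a.category_id = b.id

Result:
name       | category
-----------+---------
Tablet     | Tools   
Charger    | Toys    
Headphones | Supplies
Cable      | Toys    
Phone      | Apparel 
Pen        | Toys    
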